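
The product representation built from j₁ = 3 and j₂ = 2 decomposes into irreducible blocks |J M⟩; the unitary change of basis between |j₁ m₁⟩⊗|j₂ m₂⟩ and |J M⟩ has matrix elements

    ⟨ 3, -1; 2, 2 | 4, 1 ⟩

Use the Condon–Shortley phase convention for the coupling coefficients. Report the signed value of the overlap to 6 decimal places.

−√(2/7) ≈ -0.534522

triangle: 1!*5!*3!/10! = 720/3628800
(j±m)!: 2!*4!*4!*0!*5!*3! = 829440
prefactor² = (2J+1)*Δ*N² = 10368/7
  k=1: −1/(1!*0!*3!*3!*2!*0!) = -1/72
Σ = -1/72  ⇒  CG² = 10368/7*(-1/72)² = 2/7
CG = −√(2/7) = -0.534522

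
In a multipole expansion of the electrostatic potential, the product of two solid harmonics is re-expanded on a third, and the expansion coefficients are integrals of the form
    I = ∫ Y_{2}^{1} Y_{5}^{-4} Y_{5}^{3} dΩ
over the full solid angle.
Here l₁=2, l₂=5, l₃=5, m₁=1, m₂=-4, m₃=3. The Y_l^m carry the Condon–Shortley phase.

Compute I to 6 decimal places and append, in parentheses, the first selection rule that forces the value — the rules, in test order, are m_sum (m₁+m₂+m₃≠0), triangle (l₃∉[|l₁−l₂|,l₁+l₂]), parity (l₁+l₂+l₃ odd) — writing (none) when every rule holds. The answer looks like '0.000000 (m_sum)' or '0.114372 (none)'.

0.196098 (none)

Rules hold: Σm=0, L=12 even, 3≤5≤7.
N = 5·11·11 = 605
Δ = 2!·2!·8!/13! = 1/38610
Racah Σ t=0..2: t=0:+1/2880 t=1:−1/576 t=2:+1/2880 = -1/960
⇒ 3j(2 5 5; 0 0 0)² = 10/429, sgn +1
Racah Σ t=0..1: t=0:+1/10080 t=1:−1/80640 = 1/11520
⇒ 3j(2 5 5; 1 -4 3)² = 49/1430, sgn +1
4πI² = N·(3j₀)²·(3jₘ)² = 245/507
I = +1·√(0.483235/4π) = 0.19609844
No selection rule forces the value: the integral is nonzero (none).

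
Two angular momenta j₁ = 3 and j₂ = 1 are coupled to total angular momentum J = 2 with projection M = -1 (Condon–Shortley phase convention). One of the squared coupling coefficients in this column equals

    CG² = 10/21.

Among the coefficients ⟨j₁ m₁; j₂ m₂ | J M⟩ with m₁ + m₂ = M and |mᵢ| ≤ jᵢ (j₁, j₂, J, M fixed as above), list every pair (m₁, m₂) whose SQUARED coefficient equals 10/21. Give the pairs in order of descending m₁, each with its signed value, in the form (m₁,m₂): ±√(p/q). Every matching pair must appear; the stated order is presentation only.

(-2,1): +√(10/21)

Admissible pairs with m₁+m₂ = M = -1: (-2,1), (-1,0), (0,-1)
  (m₁,m₂)=(0,-1): CG² = 1/7, CG = +√(1/7)
  (m₁,m₂)=(-1,0): CG² = 8/21, CG = −√(8/21)
  (m₁,m₂)=(-2,1): CG² = 10/21, CG = +√(10/21)   ← matches the target
Pairs with CG² = 10/21: (-2,1): +√(10/21)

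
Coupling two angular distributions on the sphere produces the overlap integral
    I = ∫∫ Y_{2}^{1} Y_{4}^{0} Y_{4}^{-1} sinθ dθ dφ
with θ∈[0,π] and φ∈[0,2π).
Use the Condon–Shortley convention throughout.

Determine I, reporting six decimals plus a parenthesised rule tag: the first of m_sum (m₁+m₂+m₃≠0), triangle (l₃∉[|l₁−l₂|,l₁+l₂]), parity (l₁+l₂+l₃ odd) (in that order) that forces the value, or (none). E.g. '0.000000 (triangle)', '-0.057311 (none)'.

m-sum 0 ✓  L=10 even ✓  2≤4≤6 ✓
Π(2lᵢ+1) = 5×9×9 = 405
triangle coeff Δ(2,4,4) = 1/13860
Σ_t [0,2]: t=0:+1/192 t=1:−1/36 t=2:+1/192 = -5/288
(3j)²=20/693 [(2 4 4; 0 0 0)], sign=-1
Σ_t [0,1]: t=0:+1/96 t=1:−1/72 = -1/288
(3j)²=1/462 [(2 4 4; 1 0 -1)], sign=+1
⇒ 4πI² = 150/5929
I = (-1)√(150/5929/(4π)) = -0.04486937
No selection rule forces the value: the integral is nonzero (none).

-0.044869 (none)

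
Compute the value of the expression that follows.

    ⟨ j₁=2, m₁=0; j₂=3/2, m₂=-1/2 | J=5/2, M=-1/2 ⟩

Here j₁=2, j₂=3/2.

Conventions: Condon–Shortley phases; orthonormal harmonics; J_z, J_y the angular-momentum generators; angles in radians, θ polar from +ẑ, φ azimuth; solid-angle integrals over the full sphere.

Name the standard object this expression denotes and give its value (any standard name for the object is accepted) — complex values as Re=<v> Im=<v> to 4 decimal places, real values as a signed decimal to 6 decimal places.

This is a Clebsch–Gordan (vector-coupling) coefficient.
triangle: 1!·3!·2!/7! = 12/5040
(j±m)!: 2!·2!·1!·2!·2!·3! = 96
prefactor² = (2J+1)·Δ·N² = 48/35
  k=0: +1/(0!·1!·2!·1!·1!·1!) = 1/2
  k=1: −1/(1!·0!·1!·0!·2!·2!) = -1/4
Σ = 1/4  ⇒  CG² = 48/35·(1/4)² = 3/35
CG = +√(3/35) = +0.292770

Clebsch–Gordan coefficient, +√(3/35) ≈ +0.292770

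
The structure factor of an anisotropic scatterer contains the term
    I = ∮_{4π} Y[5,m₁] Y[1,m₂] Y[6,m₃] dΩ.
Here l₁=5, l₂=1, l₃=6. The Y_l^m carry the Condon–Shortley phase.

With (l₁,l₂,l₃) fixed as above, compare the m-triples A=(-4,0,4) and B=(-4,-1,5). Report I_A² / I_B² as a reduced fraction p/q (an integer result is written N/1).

4/11

l's match ⇒ only the (l;m) 3-j factors differ between A and B.
A: triangle coeff Δ(5,1,6) = 1/858; Σ_t [0,0]: t=0:+1/362880 = 1/362880; (3j)²=10/429 [(5 1 6; -4 0 4)], sign=+1
B: triangle coeff Δ(5,1,6) = 1/858; Σ_t [0,0]: t=0:+1/725760 = 1/725760; (3j)²=5/78 [(5 1 6; -4 -1 5)], sign=-1
I_A²/I_B² = (10/429)/(5/78) = 4/11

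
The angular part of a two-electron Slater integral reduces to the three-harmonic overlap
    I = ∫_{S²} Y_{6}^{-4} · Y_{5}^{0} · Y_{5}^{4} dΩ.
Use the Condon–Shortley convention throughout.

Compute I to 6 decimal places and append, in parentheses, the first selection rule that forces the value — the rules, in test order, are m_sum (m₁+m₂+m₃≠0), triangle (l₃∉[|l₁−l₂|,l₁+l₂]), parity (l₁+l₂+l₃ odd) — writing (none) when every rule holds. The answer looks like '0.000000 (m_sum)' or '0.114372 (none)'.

Checks pass: Σm=0; 16 even; l₃=5∈[1,11].
(2·6+1)(2·5+1)(2·5+1) = 1573
Δ: 6! 6! 4! / 17! → 1/28588560
sum: t=1:−1/345600 t=2:+1/13824 t=3:−1/5184 t=4:+1/13824 t=5:−1/345600 = -7/129600
3j²(6 5 5; 0 0 0) = Δ·Π!·Σ² = 80/7293  (sign +1)
sum: t=4:+1/207360 t=5:−1/345600 = 1/518400
3j²(6 5 5; -4 0 4) = Δ·Π!·Σ² = 12/2431  (sign -1)
combine: 4πI² = 1573·80/7293·12/2431 = 320/3757
take √, sign -1: I = -0.08232836
No selection rule forces the value: the integral is nonzero (none).

-0.082328 (none)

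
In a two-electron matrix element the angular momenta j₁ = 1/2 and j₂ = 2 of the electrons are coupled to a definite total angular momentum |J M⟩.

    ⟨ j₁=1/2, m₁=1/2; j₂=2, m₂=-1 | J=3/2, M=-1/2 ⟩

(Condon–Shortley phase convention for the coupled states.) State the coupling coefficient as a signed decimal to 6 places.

+0.774597

√[4·1!0!3!/5! · 1!0!1!3!1!2!] = √(12/5)
  +(−1)^0/∏(0,1,0,1,0,2)! = 1/2  (running 1/2)
⟨..|..⟩ = √(12/5)·(1/2) = +0.774597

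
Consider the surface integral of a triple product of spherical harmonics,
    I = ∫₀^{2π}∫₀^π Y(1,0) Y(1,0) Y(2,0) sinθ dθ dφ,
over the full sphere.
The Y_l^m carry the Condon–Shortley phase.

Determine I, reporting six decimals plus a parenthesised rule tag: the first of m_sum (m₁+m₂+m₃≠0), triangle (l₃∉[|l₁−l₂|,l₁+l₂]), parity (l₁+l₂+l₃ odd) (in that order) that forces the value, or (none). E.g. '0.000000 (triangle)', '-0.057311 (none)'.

Checks pass: Σm=0; 4 even; l₃=2∈[0,2].
(2·1+1)(2·1+1)(2·2+1) = 45
Δ: 0! 2! 2! / 5! → 1/30
sum: t=0:+1/1 = 1/1
3j²(1 1 2; 0 0 0) = Δ·Π!·Σ² = 2/15  (sign +1)
(m-triple is (0,0,0) — same symbol as above.)
combine: 4πI² = 45·2/15·2/15 = 4/5
take √, sign +1: I = 0.25231325
No selection rule forces the value: the integral is nonzero (none).

0.252313 (none)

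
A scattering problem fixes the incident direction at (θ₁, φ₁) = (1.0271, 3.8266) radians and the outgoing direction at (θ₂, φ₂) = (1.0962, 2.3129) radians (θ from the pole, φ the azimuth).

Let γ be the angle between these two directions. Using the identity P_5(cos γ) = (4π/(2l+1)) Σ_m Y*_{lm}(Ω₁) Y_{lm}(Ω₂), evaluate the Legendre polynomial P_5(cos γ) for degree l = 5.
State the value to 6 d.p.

0.346463

Expand P_5 via completeness: Σ_{m} conj(Y_{5,m}) at Ω₁ times Y_{5,m} at Ω₂ —
  m=-5: Y*=0.20456 + 0.05959j  Y=0.13921 + 0.21771j  product 0.01551 + 0.05283j
  m=-4: Y*=-0.37487 + 0.15918j  Y=-0.41355 - 0.07234j  product 0.16655 - 0.03871j
  m=-3: Y*=0.14217 - 0.27028j  Y=0.16973 - 0.13051j  product -0.01115 - 0.06443j
  m=-2: Y*=-0.02525 - 0.12407j  Y=0.01979 - 0.22801j  product -0.02879 + 0.00330j
  m=-1: Y*=0.26376 + 0.21549j  Y=0.19404 + 0.21161j  product 0.00558 + 0.09763j
  m=+0: Y*=0.04715 + 0.00000j  Y=0.16724 + 0.00000j  product 0.00789 + 0.00000j
  m=+1: Y*=-0.26376 + 0.21549j  Y=-0.19404 + 0.21161j  product 0.00558 - 0.09763j
  m=+2: Y*=-0.02525 + 0.12407j  Y=0.01979 + 0.22801j  product -0.02879 - 0.00330j
  m=+3: Y*=-0.14217 - 0.27028j  Y=-0.16973 - 0.13051j  product -0.01115 + 0.06443j
  m=+4: Y*=-0.37487 - 0.15918j  Y=-0.41355 + 0.07234j  product 0.16655 + 0.03871j
  m=+5: Y*=-0.20456 + 0.05959j  Y=-0.13921 + 0.21771j  product 0.01551 - 0.05283j
Σ over m = 0.30328 + 0.00000j; ×(4π/11) → 0.34646 + 0.00000j. Real part: 0.346463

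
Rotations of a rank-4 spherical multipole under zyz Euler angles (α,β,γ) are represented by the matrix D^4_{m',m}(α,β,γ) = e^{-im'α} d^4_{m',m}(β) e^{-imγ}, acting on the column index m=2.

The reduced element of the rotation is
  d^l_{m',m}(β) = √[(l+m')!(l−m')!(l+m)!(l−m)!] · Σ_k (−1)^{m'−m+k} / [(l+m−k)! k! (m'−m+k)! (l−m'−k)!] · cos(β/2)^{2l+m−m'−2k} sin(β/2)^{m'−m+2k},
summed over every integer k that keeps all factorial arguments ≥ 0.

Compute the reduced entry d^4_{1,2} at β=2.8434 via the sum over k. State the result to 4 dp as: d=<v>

d^4_{1,2}(β=2.8434) via the finite sum:
c=cos(2.843400/2)=0.148545, s=sin(2.843400/2)=0.988906; N=√[120·6·720·2]=1018.233765
k: max(0,(2)−(1))=1 … min(4+(2),4−(1))=3
  k=1: (−1)^0·1018.2338/(240)·0.1485^7·0.9889^1 = +0.000007
  k=2: (−1)^1·1018.2338/(48)·0.1485^5·0.9889^3 = -0.001484
  k=3: (−1)^2·1018.2338/(72)·0.1485^3·0.9889^5 = +0.043839
d^4_{1,2}(2.8434) = +0.000007 -0.001484 +0.043839 = +0.042362

d=0.0424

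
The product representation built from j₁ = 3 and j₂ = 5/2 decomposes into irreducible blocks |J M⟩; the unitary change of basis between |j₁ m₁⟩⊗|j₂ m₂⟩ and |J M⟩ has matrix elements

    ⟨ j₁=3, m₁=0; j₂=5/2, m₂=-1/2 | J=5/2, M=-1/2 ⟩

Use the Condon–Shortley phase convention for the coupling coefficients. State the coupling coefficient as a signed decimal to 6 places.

triangle: 3!*3!*2!/9! = 72/362880
(j±m)!: 3!*3!*2!*3!*2!*3! = 5184
prefactor² = (2J+1)*Δ*N² = 216/35
  k=0: +1/(0!*3!*3!*2!*0!*0!) = 1/72
  k=1: −1/(1!*2!*2!*1!*1!*1!) = -1/4
  k=2: +1/(2!*1!*1!*0!*2!*2!) = 1/8
Σ = -1/9  ⇒  CG² = 216/35*(-1/9)² = 8/105
CG = −√(8/105) = -0.276026

−√(8/105) ≈ -0.276026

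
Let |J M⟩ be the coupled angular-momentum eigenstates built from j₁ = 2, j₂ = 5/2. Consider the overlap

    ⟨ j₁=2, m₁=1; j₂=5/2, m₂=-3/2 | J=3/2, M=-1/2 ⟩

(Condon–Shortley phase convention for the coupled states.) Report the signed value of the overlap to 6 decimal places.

triangle: 3!×1!×2!/7! = 12/5040
(j±m)!: 3!×1!×1!×4!×1!×2! = 288
prefactor² = (2J+1)×Δ×N² = 96/35
  k=0: +1/(0!×3!×1!×1!×0!×1!) = 1/6
  k=1: −1/(1!×2!×0!×0!×1!×2!) = -1/4
Σ = -1/12  ⇒  CG² = 96/35×(-1/12)² = 2/105
CG = −√(2/105) = -0.138013

-0.138013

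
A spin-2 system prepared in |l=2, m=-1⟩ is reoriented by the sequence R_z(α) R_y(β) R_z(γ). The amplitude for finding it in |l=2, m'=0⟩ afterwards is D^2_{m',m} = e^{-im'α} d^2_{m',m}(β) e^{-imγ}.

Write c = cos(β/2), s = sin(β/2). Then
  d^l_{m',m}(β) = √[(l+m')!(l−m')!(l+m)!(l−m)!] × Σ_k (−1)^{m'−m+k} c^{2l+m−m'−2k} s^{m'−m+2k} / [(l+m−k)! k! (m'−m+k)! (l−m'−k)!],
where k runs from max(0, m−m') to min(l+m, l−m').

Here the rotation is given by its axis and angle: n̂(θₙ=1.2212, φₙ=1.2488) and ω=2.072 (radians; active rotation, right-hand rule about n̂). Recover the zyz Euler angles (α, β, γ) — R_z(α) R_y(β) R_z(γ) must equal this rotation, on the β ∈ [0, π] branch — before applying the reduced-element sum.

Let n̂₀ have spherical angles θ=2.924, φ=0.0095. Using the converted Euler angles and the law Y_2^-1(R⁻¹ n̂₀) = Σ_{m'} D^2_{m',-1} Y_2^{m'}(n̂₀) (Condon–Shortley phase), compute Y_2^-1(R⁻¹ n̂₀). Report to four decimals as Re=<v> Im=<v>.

Axis–angle → zyz. n̂ = (sinθₙcosφₙ, sinθₙsinφₙ, cosθₙ) = (+0.297319, +0.891225, +0.342519), ω = 2.0720.
R = I cosω + sinω [n̂]ₓ + (1−cosω) n̂n̂ᵀ gives
  R = [-0.349609, +0.091904, +0.932377; +0.692685, +0.695439, +0.191184; -0.630841, +0.712683, -0.306793]
β = atan2(√(R₁₃²+R₂₃²), R₃₃) = 1.882618; α = atan2(R₂₃, R₁₃) mod 2π = 0.202247; γ = atan2(R₃₂, −R₃₁) mod 2π = 0.846239
Need the full column D^2_{m',-1} for m'=−2..2 at α=0.2022, β=1.8826, γ=0.8462.
cos(β/2)=0.588730, sin(β/2)=0.808329
d^2_{-2,-1}: single k=1 term ⇒ +0.329889;  D = +0.103792+0.313136i
d^2_{-1,-1}: k∈[0..1] ⇒ +0.120134 -0.679409 = -0.559275;  D = -0.279013-0.484706i
d^2_{0,-1}: k∈[0..1] ⇒ -0.404030 +0.761653 = +0.357623;  D = +0.237034+0.267786i
d^2_{1,-1}: k∈[0..1] ⇒ +0.679409 -0.426927 = +0.252482;  D = +0.201911+0.151588i
d^2_{2,-1}: single k=0 term ⇒ -0.621887;  D = -0.562190-0.265868i
Y_2^{m'}(θ=2.924,φ=0.0095) and Σ D·Y over m':
  (+0.1038+0.3131i)·(+0.0180-0.0003i)  (-0.2790-0.4847i)·(-0.1628+0.0015i)  (+0.2370+0.2678i)·(+0.5867+0.0000i)  (+0.2019+0.1516i)·(+0.1628+0.0015i)  (-0.5622-0.2659i)·(+0.0180+0.0003i)
Y_2^-1(R⁻¹ n̂) = +0.209840+0.261223i

Re=0.2098 Im=0.2612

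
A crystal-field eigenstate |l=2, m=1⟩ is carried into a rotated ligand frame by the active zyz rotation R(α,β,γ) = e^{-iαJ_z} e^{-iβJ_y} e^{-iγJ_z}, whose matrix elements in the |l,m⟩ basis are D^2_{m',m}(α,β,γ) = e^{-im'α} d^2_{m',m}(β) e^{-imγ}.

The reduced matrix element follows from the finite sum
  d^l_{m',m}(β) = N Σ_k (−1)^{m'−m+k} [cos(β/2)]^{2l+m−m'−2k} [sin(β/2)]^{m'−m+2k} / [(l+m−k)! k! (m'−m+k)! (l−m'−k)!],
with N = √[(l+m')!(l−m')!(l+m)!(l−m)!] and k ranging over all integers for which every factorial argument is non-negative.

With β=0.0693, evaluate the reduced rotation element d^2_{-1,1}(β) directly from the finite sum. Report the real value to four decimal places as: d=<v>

d=0.0036

d^2_{-1,1}(β=0.0693) via the finite sum:
c=cos(0.069300/2)=0.999400, s=sin(0.069300/2)=0.034643; N=√[1·6·6·1]=6.000000
k∈{2,3} keeps every argument non-negative
  k=2: (−1)^0·6.0000/(2)·0.9994^2·0.0346^2 = +0.003596
  k=3: (−1)^1·6.0000/(6)·0.9994^0·0.0346^4 = -0.000001
d^2_{-1,1}(0.0693) = +0.003596 -0.000001 = +0.003595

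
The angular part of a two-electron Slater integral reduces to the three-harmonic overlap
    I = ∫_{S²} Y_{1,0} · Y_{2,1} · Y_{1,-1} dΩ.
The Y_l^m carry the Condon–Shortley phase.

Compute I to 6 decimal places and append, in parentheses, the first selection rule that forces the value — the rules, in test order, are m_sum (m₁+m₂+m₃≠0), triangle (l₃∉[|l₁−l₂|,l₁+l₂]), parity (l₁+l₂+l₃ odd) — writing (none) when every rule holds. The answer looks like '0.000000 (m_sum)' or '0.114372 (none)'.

-0.218510 (none)

Rules hold: Σm=0, L=4 even, 1≤1≤3.
N = 3·5·3 = 45
Δ = 2!·0!·2!/5! = 1/30
Racah Σ t=1..1: t=1:−1/1 = -1/1
⇒ 3j(1 2 1; 0 0 0)² = 2/15, sgn +1
Racah Σ t=1..1: t=1:−1/2 = -1/2
⇒ 3j(1 2 1; 0 1 -1)² = 1/10, sgn -1
4πI² = N·(3j₀)²·(3jₘ)² = 3/5
I = -1·√(0.6/4π) = -0.21850969
No selection rule forces the value: the integral is nonzero (none).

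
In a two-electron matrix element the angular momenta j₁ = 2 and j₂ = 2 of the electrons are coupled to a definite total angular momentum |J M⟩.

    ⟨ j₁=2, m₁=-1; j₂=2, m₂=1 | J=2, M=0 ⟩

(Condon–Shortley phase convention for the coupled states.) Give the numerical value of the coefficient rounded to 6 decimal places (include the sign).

+0.267261

j₁+j₂−J=2  J+j₁−j₂=2  J−j₁+j₂=2  j₁+j₂+J+1=7
(j₁±m₁, j₂±m₂, J±M) = (1,3,3,1,2,2)
P² = 8/7
sum k=1..2:
  [1] −1/4 = -1/4
  [2] +1/2 = 1/2
S = 1/4
C² = P²·S² = 1/14 ; C = +0.267261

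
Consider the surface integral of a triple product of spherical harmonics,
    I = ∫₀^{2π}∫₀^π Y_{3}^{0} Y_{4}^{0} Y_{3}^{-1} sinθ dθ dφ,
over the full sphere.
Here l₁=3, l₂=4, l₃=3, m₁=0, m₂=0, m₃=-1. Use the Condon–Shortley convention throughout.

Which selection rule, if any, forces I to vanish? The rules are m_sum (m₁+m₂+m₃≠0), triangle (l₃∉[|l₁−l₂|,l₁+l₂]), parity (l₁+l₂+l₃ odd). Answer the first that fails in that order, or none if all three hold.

m₁+m₂+m₃ = 0 + 0 − 1 = -1  ✗
triangle: |3−4|=1 ≤ l₃=3 ≤ 3+4=7
parity: l₁+l₂+l₃ = 10 is even

m_sum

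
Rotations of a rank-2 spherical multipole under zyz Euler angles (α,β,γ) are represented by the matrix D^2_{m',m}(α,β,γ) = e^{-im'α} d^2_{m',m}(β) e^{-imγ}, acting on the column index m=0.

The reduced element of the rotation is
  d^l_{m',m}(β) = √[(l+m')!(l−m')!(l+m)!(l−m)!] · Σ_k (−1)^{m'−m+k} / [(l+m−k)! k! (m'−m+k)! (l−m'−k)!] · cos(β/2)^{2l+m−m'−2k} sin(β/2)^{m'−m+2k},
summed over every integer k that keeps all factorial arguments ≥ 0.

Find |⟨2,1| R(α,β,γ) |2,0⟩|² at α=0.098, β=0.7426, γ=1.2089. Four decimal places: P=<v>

P=0.3723

Split into d^2_{1,0}(β=0.7426) × two z-phases.
Half-angle: c=0.931856, s=0.362827. N=√(6·1·2·2)=4.898979
The bounds max(0,m−m')=0 and min(l+m,l−m')=1 give 2 terms
  k=0: (−1)^1·4.8990/(2)·0.9319^3·0.3628^1 = -0.719155
  k=1: (−1)^2·4.8990/(2)·0.9319^1·0.3628^3 = +0.109024
d^2_{1,0}(0.7426) = -0.719155 +0.109024 = -0.610130
|D^2_{1,0}|² = |d^2_{1,0}(β)|² = (-0.610130)² = 0.372259 (the z-rotation phases have unit modulus)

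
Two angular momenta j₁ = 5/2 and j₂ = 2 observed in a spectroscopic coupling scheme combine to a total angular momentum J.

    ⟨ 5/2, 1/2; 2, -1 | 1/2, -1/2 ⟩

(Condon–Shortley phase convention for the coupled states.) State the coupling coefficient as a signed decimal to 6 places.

j₁+j₂−J=4  J+j₁−j₂=1  J−j₁+j₂=0  j₁+j₂+J+1=6
(j₁±m₁, j₂±m₂, J±M) = (3,2,1,3,0,1)
P² = 24/5
sum k=1..1:
  [1] −1/6 = -1/6
S = -1/6
C² = P²·S² = 2/15 ; C = -0.365148

−√(2/15) = -0.365148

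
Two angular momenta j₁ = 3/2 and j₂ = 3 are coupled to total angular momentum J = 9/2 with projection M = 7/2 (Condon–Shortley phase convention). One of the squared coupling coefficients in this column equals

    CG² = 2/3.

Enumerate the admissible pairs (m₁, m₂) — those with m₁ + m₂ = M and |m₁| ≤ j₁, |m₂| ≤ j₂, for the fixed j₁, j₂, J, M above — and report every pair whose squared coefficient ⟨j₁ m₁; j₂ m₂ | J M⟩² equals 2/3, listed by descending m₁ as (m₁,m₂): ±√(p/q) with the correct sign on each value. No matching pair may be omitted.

(3/2,2): +√(2/3)

Admissible pairs with m₁+m₂ = M = 7/2: (1/2,3), (3/2,2)
  (m₁,m₂)=(3/2,2): CG² = 2/3, CG = +√(2/3)   ← matches the target
  (m₁,m₂)=(1/2,3): CG² = 1/3, CG = +√(1/3)
Pairs with CG² = 2/3: (3/2,2): +√(2/3)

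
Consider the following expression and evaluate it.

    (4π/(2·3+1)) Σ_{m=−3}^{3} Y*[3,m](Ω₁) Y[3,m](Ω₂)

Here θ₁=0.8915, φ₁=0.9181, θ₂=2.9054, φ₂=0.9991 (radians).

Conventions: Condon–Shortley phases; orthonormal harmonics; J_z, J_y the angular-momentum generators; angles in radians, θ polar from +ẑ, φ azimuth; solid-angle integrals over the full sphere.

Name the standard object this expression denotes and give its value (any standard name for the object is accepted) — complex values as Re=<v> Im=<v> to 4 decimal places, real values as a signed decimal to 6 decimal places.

Legendre polynomial (addition theorem), +0.446157

This sum is the spherical-harmonic addition theorem: it equals the Legendre polynomial P_l(cos γ) of the angle γ between the two directions.
Addition theorem: P_3(cos γ) = (4π/7) Σ_m Y*_{lm}(Ω₁) Y_{lm}(Ω₂), m = −3…3:
  m=-3: (-0.181934+0.074210i) × (-0.005290-0.000769i) = +0.001020-0.000253i  (running Σ = +0.001020-0.000253i)
  m=-2: (-0.101940+0.375035i) × (+0.022552+0.049513i) = -0.020868+0.003411i  (running Σ = -0.019849+0.003158i)
  m=-1: (+0.148654+0.194455i) × (+0.152468-0.236985i) = +0.068748-0.005581i  (running Σ = +0.048899-0.002423i)
  m=0: (-0.240668-0.000000i) × (-0.626297+0.000000i) = +0.150730+0.000000i  (running Σ = +0.199629-0.002423i)
  m=1: (-0.148654+0.194455i) × (-0.152468-0.236985i) = +0.068748+0.005581i  (running Σ = +0.268377+0.003158i)
  m=2: (-0.101940-0.375035i) × (+0.022552-0.049513i) = -0.020868-0.003411i  (running Σ = +0.247509-0.000253i)
  m=3: (+0.181934+0.074210i) × (+0.005290-0.000769i) = +0.001020+0.000253i  (running Σ = +0.248528-0.000000i)
Σ over m = +0.248528-0.000000i; ×(4π/7) → +0.446157-0.000000i. Real part: 0.446157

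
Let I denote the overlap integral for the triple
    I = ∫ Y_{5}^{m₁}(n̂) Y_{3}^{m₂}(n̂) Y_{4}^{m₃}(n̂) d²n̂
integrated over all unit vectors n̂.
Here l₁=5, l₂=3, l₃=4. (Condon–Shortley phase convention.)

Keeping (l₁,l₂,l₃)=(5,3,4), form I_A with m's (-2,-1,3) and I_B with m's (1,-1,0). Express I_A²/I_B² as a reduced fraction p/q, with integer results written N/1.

l's match ⇒ only the (l;m) 3-j factors differ between A and B.
A: triangle coeff Δ(5,3,4) = 1/180180; Σ_t [1,2]: t=1:−1/4320 t=2:+1/960 = 7/8640; (3j)²=343/12870 [(5 3 4; -2 -1 3)], sign=-1
B: triangle coeff Δ(5,3,4) = 1/180180; Σ_t [0,2]: t=0:+1/2304 t=1:−1/216 t=2:+1/384 = -11/6912; (3j)²=11/1638 [(5 3 4; 1 -1 0)], sign=-1
I_A²/I_B² = (343/12870)/(11/1638) = 2401/605

2401/605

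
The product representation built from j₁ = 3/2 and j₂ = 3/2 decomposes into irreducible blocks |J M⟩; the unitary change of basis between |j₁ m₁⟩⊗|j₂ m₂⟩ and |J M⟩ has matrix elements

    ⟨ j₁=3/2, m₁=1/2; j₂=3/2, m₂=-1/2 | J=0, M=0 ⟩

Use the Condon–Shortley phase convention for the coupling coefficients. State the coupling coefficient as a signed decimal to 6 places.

√[1·3!0!0!/4! · 2!1!1!2!0!0!] = √(1)
  +(−1)^1/∏(1,2,0,0,0,0)! = -1/2  (running -1/2)
⟨..|..⟩ = √(1)·(-1/2) = -0.500000

-0.500000  (= −√(1/4))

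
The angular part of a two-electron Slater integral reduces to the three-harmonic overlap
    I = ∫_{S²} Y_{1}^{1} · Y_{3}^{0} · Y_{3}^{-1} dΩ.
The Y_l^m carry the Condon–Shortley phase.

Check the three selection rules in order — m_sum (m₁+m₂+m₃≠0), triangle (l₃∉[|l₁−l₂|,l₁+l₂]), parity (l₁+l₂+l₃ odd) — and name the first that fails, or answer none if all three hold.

parity

m₁+m₂+m₃ = 1 + 0 − 1 = 0  ✓
triangle: |1−3|=2 ≤ l₃=3 ≤ 1+3=4  ✓
parity: l₁+l₂+l₃ = 7 is odd  ✗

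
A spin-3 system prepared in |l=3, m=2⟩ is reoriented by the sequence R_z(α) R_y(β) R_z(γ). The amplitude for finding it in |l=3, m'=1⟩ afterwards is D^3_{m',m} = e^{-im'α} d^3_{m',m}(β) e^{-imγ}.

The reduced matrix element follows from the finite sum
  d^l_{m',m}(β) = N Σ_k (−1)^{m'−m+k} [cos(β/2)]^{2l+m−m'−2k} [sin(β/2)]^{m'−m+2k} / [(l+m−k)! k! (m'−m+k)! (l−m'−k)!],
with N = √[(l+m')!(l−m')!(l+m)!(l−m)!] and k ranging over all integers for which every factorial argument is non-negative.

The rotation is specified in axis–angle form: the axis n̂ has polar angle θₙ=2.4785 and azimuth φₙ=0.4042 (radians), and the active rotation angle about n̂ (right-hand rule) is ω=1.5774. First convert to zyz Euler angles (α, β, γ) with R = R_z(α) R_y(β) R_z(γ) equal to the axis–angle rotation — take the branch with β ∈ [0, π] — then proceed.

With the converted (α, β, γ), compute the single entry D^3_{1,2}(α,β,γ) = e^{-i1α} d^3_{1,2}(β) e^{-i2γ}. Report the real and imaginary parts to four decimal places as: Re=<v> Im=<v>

Re=0.2854 Im=0.3219

Axis–angle → zyz. n̂ = (sinθₙcosφₙ, sinθₙsinφₙ, cosθₙ) = (+0.565954, +0.242088, -0.788092), ω = 1.5774.
R = I cosω + sinω [n̂]ₓ + (1−cosω) n̂n̂ᵀ gives
  R = [+0.315815, +0.925991, -0.206886; -0.650160, +0.052390, -0.757989; -0.691052, +0.373894, +0.618587]
β = atan2(√(R₁₃²+R₂₃²), R₃₃) = 0.903853; α = atan2(R₂₃, R₁₃) mod 2π = 4.445938; γ = atan2(R₃₂, −R₃₁) mod 2π = 0.495946
D^3_{1,2}(4.4459,0.9039,0.4959) = e^{-i·1·4.4459}·d^3_{1,2}(0.9039)·e^{-i·2·0.4959}. Compute d first:
c=cos(0.903853/2)=0.899607, s=sin(0.903853/2)=0.436699; N=√[24·2·120·1]=75.894664
k: max(0,(2)−(1))=1 … min(3+(2),3−(1))=2
  k=1: (−1)^0·75.8947/(24)·0.8996^5·0.4367^1 = +0.813669
  k=2: (−1)^1·75.8947/(12)·0.8996^3·0.4367^3 = -0.383475
d^3_{1,2}(0.9039) = +0.813669 -0.383475 = +0.430194
Attach z-rotation phases: D = e^{-i(1)(4.4459)}·(+0.430194)·e^{-i(2)(0.4959)} = +0.285419+0.321875i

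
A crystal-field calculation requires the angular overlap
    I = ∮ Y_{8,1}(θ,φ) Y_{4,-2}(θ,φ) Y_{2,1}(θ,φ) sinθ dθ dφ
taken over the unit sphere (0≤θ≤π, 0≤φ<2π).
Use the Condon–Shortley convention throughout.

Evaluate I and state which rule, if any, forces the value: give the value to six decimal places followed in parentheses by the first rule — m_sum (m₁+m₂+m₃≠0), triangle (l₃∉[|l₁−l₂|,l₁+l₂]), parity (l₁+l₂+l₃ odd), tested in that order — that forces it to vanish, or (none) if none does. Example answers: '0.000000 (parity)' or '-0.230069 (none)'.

triangle: need 4≤l₃≤12, have 2; I=0

0.000000 (triangle)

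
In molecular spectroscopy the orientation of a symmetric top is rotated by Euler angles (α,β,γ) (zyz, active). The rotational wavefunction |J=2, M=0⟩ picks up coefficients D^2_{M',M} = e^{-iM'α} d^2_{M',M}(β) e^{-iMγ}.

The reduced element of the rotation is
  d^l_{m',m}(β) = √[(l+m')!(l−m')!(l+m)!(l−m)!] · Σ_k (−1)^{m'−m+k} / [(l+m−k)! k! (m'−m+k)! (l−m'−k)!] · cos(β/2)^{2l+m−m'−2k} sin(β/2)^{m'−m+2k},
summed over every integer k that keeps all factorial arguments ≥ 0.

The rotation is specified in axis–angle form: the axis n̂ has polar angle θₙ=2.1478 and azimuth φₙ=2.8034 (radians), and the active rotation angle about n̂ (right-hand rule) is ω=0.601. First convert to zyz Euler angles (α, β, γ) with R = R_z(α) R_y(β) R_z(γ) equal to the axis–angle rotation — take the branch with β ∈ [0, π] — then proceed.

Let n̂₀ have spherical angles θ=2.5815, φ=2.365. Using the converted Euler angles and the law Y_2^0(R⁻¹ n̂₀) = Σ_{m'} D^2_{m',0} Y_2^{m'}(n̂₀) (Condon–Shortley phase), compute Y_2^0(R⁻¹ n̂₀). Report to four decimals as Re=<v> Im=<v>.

Re=0.1152 Im=0.0000

Axis–angle → zyz. n̂ = (sinθₙcosφₙ, sinθₙsinφₙ, cosθₙ) = (-0.790627, +0.278067, -0.545515), ω = 0.6010.
R = I cosω + sinω [n̂]ₓ + (1−cosω) n̂n̂ᵀ gives
  R = [+0.934305, +0.269947, +0.232814; -0.346995, +0.838320, +0.420494; -0.081662, -0.473655, +0.876917]
β = atan2(√(R₁₃²+R₂₃²), R₃₃) = 0.501387; α = atan2(R₂₃, R₁₃) mod 2π = 1.065140; γ = atan2(R₃₂, −R₃₁) mod 2π = 4.883118
Need the full column D^2_{m',0} for m'=−2..2 at α=1.0651, β=0.5014, γ=4.8831.
cos(β/2)=0.968741, sin(β/2)=0.248076
d^2_{-2,0}: single k=2 term ⇒ +0.141469;  D = -0.075084+0.119899i
d^2_{-1,0}: k∈[1..2] ⇒ +0.552437 -0.036227 = +0.516210;  D = +0.250042+0.451610i
d^2_{0,0}: k∈[0..2] ⇒ +0.880704 -0.231017 +0.003787 = +0.653474;  D = +0.653474+0.000000i
d^2_{1,0}: k∈[0..1] ⇒ -0.552437 +0.036227 = -0.516210;  D = -0.250042+0.451610i
d^2_{2,0}: single k=0 term ⇒ +0.141469;  D = -0.075084-0.119899i
Y_2^{m'}(θ=2.5815,φ=2.365) and Σ D·Y over m':
  (-0.0751+0.1199i)·(+0.0019+0.1090i)  (+0.2500+0.4516i)·(+0.2480+0.2437i)  (+0.6535+0.0000i)·(+0.3637+0.0000i)  (-0.2500+0.4516i)·(-0.2480+0.2437i)  (-0.0751-0.1199i)·(+0.0019-0.1090i)
Y_2^0(R⁻¹ n̂) = +0.115184-0.000000i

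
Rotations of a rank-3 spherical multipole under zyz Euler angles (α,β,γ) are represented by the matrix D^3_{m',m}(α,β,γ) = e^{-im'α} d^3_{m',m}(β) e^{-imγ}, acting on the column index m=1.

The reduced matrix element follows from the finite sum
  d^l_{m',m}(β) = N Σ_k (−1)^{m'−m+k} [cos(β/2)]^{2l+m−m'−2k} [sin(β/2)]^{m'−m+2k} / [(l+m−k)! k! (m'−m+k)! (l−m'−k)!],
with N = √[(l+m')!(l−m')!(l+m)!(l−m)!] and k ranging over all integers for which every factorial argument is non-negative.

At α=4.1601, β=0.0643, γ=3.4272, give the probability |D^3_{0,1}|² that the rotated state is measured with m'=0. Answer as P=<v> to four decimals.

P=0.0123

First d^3_{0,1}(β=0.0643), then the phase factors e^{-i(0)α} and e^{-i(1)γ}:
c=cos(0.064300/2)=0.999483, s=sin(0.064300/2)=0.032144; N=√[6·6·24·2]=41.569219
Admissible k: 1..3 (factorial args all ≥0)
  k=1: (−1)^0·41.5692/(12)·0.9995^5·0.0321^1 = +0.111064
  k=2: (−1)^1·41.5692/(4)·0.9995^3·0.0321^3 = -0.000345
  k=3: (−1)^2·41.5692/(12)·0.9995^1·0.0321^5 = +0.000000
d^3_{0,1}(0.0643) = +0.111064 -0.000345 +0.000000 = +0.110720
|D^3_{0,1}|² = |d^3_{0,1}(β)|² = (+0.110720)² = 0.012259 (the z-rotation phases have unit modulus)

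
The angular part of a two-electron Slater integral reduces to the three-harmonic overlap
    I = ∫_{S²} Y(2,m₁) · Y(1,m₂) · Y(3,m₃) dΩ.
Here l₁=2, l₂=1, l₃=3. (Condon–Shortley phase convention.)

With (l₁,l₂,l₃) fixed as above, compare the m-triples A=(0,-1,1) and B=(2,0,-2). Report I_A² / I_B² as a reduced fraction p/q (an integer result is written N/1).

Same 2,1,3: normalisation and zero-m 3j drop out of the ratio.
A: Δ: 0! 4! 2! / 7! → 1/105; sum: t=0:+1/8 = 1/8; 3j²(2 1 3; 0 -1 1) = Δ·Π!·Σ² = 2/35  (sign +1)
B: Δ: 0! 4! 2! / 7! → 1/105; sum: t=0:+1/24 = 1/24; 3j²(2 1 3; 2 0 -2) = Δ·Π!·Σ² = 1/21  (sign -1)
I_A²/I_B² = (2/35)/(1/21) = 6/5

6/5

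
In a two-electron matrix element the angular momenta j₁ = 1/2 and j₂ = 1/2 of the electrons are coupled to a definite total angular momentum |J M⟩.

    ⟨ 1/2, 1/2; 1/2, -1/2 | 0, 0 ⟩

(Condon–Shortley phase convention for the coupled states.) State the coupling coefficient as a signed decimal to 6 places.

j₁+j₂−J=1  J+j₁−j₂=0  J−j₁+j₂=0  j₁+j₂+J+1=2
(j₁±m₁, j₂±m₂, J±M) = (1,0,0,1,0,0)
P² = 1/2
sum k=0..0:
  [0] +1/1 = 1
S = 1
C² = P²·S² = 1/2 ; C = +0.707107

+√(1/2) ≈ +0.707107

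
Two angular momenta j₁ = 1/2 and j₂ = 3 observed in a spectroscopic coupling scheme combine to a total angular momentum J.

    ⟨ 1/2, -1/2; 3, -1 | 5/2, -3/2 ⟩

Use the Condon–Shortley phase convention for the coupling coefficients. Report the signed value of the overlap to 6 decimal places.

−√(2/7) = -0.534522

triangle: 1!*0!*5!/7! = 120/5040
(j±m)!: 0!*1!*2!*4!*1!*4! = 1152
prefactor² = (2J+1)*Δ*N² = 1152/7
  k=1: −1/(1!*0!*0!*1!*0!*4!) = -1/24
Σ = -1/24  ⇒  CG² = 1152/7*(-1/24)² = 2/7
CG = −√(2/7) = -0.534522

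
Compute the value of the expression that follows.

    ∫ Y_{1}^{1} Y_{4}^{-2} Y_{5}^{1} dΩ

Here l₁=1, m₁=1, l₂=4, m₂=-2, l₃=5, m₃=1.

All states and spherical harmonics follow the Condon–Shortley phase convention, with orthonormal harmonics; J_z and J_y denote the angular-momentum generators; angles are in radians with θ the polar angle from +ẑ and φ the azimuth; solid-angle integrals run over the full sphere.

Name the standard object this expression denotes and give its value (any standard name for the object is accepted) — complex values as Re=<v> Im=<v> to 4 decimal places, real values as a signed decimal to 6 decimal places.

This is a Gaunt coefficient — the integral of a triple product of spherical harmonics over the sphere.
Rules hold: Σm=0, L=10 even, 3≤5≤5.
N = 3·9·11 = 297
Δ = 0!·2!·8!/11! = 1/495
Racah Σ t=0..0: t=0:+1/576 = 1/576
⇒ 3j(1 4 5; 0 0 0)² = 5/99, sgn -1
Racah Σ t=0..0: t=0:+1/2880 = 1/2880
⇒ 3j(1 4 5; 1 -2 1)² = 2/165, sgn +1
4πI² = N·(3j₀)²·(3jₘ)² = 2/11
I = -1·√(0.181818/4π) = -0.12028562

Gaunt coefficient, -0.120286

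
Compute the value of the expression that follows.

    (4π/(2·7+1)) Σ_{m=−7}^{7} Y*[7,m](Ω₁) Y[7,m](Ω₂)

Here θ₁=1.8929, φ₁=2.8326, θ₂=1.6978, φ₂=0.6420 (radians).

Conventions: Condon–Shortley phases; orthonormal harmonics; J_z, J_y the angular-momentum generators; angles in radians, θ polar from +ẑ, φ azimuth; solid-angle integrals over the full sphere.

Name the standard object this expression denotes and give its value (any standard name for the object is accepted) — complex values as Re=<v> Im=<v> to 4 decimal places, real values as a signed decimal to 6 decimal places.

This sum is the spherical-harmonic addition theorem: it equals the Legendre polynomial P_l(cos γ) of the angle γ between the two directions.
Addition theorem: P_7(cos γ) = (4π/15) Σ_m Y*_{lm}(Ω₁) Y_{lm}(Ω₂), m = −7…7:
  m=-7: Y*=+0.192861+0.286707i  Y=-0.102375+0.461297i  product -0.152001+0.059615i
  m=-6: Y*=+0.120548+0.414286i  Y=+0.171147-0.147227i  product +0.081625+0.053156i
  m=-5: Y*=-0.002204+0.085286i  Y=+0.278241-0.019063i  product +0.001013+0.023772i
  m=-4: Y*=+0.104899-0.301497i  Y=-0.211007-0.136321i  product -0.063235+0.049318i
  m=-3: Y*=+0.123445-0.164484i  Y=-0.074280-0.200249i  product -0.042107-0.012502i
  m=-2: Y*=-0.196608+0.139763i  Y=-0.073209+0.248228i  product -0.020300-0.059036i
  m=-1: Y*=-0.230264+0.073504i  Y=-0.150193+0.112293i  product +0.026330-0.036897i
  m=+0: Y*=+0.215318-0.000000i  Y=+0.260535+0.000000i  product +0.056098+0.000000i
  m=+1: Y*=+0.230264+0.073504i  Y=+0.150193+0.112293i  product +0.026330+0.036897i
  m=+2: Y*=-0.196608-0.139763i  Y=-0.073209-0.248228i  product -0.020300+0.059036i
  m=+3: Y*=-0.123445-0.164484i  Y=+0.074280-0.200249i  product -0.042107+0.012502i
  m=+4: Y*=+0.104899+0.301497i  Y=-0.211007+0.136321i  product -0.063235-0.049318i
  m=+5: Y*=+0.002204+0.085286i  Y=-0.278241-0.019063i  product +0.001013-0.023772i
  m=+6: Y*=+0.120548-0.414286i  Y=+0.171147+0.147227i  product +0.081625-0.053156i
  m=+7: Y*=-0.192861+0.286707i  Y=+0.102375+0.461297i  product -0.152001-0.059615i
Accumulated sum -0.281251+0.000000i; after 4π/(2l+1) scaling, -0.235620+0.000000i ⇒ P_7 = -0.235620

Legendre polynomial (addition theorem), -0.235620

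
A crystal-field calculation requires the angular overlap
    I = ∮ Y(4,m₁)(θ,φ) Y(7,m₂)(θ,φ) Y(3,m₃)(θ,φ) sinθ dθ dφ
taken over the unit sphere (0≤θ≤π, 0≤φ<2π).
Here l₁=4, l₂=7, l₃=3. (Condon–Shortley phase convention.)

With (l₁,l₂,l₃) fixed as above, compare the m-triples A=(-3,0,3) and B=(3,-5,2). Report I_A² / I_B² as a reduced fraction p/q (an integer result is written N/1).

7/1584

l's match ⇒ only the (l;m) 3-j factors differ between A and B.
A: triangle coeff Δ(4,7,3) = 1/45045; Σ_t [7,7]: t=7:−1/3628800 = -1/3628800; (3j)²=1/6435 [(4 7 3; -3 0 3)], sign=-1
B: triangle coeff Δ(4,7,3) = 1/45045; Σ_t [1,1]: t=1:−1/604800 = -1/604800; (3j)²=16/455 [(4 7 3; 3 -5 2)], sign=+1
I_A²/I_B² = (1/6435)/(16/455) = 7/1584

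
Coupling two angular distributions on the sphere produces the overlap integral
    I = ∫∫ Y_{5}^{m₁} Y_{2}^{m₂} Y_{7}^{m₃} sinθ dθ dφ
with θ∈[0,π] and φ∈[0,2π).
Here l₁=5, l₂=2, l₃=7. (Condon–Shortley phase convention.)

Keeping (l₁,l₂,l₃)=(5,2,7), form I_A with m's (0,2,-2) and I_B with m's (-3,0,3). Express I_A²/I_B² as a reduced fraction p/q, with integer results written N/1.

7/15

Shared (l₁,l₂,l₃)=(5,2,7): N and (l;000)² cancel in I_A²/I_B².
A: Δ = 0!·10!·4!/15! = 1/15015; Racah Σ t=0..0: t=0:+1/345600 = 1/345600; ⇒ 3j(5 2 7; 0 2 -2)² = 6/715, sgn -1
B: Δ = 0!·10!·4!/15! = 1/15015; Racah Σ t=0..0: t=0:+1/322560 = 1/322560; ⇒ 3j(5 2 7; -3 0 3)² = 18/1001, sgn +1
I_A²/I_B² = (6/715)/(18/1001) = 7/15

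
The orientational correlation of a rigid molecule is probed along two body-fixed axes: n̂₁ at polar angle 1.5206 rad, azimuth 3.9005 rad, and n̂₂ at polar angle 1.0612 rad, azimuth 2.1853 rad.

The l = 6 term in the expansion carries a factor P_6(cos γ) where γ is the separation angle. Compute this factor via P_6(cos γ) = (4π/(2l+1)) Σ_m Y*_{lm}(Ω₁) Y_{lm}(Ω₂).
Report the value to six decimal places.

Addition theorem: P_6(cos γ) = (4π/13) Σ_m Y*_{lm}(Ω₁) Y_{lm}(Ω₂), m = −6…6:
  m=-6: (-0.075885, -0.473401) × (0.182747, -0.110897) = (-0.066367, -0.078097)  (running Σ = (-0.066367, -0.078097))
  m=-5: (0.066275, 0.050691) × (-0.028561, 0.412825) = (-0.022819, 0.025912)  (running Σ = (-0.089186, -0.052185))
  m=-4: (0.343220, -0.036505) × (-0.259849, -0.211672) = (-0.096913, -0.063164)  (running Σ = (-0.186099, -0.115350))
  m=-3: (-0.062784, 0.073650) × (-0.077823, 0.021766) = (0.003283, -0.007098)  (running Σ = (-0.182816, -0.122448))
  m=-2: (0.016428, 0.309786) × (0.117682, -0.330800) = (0.104410, 0.031022)  (running Σ = (-0.078406, -0.091426))
  m=-1: (-0.073770, -0.069962) × (0.027347, 0.038755) = (0.000694, -0.004772)  (running Σ = (-0.077712, -0.096198))
  m=0: (-0.301169, -0.000000) × (0.334467, 0.000000) = (-0.100731, -0.000000)  (running Σ = (-0.178443, -0.096198))
  m=1: (0.073770, -0.069962) × (-0.027347, 0.038755) = (0.000694, 0.004772)  (running Σ = (-0.177749, -0.091426))
  m=2: (0.016428, -0.309786) × (0.117682, 0.330800) = (0.104410, -0.031022)  (running Σ = (-0.073338, -0.122448))
  m=3: (0.062784, 0.073650) × (0.077823, 0.021766) = (0.003283, 0.007098)  (running Σ = (-0.070055, -0.115350))
  m=4: (0.343220, 0.036505) × (-0.259849, 0.211672) = (-0.096913, 0.063164)  (running Σ = (-0.166968, -0.052185))
  m=5: (-0.066275, 0.050691) × (0.028561, 0.412825) = (-0.022819, -0.025912)  (running Σ = (-0.189788, -0.078097))
  m=6: (-0.075885, 0.473401) × (0.182747, 0.110897) = (-0.066367, 0.078097)  (running Σ = (-0.256154, 0.000000))
Accumulated sum (-0.256154, 0.000000); after 4π/(2l+1) scaling, (-0.247610, 0.000000) ⇒ P_6 = -0.247610

-0.247610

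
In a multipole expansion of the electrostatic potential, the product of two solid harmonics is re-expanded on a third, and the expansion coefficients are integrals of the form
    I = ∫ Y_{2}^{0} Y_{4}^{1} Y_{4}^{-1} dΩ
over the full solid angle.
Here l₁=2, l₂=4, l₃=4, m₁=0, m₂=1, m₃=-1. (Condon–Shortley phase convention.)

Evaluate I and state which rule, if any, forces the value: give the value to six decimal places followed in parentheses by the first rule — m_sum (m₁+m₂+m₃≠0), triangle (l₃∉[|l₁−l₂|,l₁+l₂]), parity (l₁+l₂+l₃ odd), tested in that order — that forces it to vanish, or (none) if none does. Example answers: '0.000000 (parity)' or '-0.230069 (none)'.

m-sum 0 ✓  L=10 even ✓  2≤4≤6 ✓
Π(2lᵢ+1) = 5×9×9 = 405
triangle coeff Δ(2,4,4) = 1/13860
Σ_t [0,2]: t=0:+1/192 t=1:−1/36 t=2:+1/192 = -5/288
(3j)²=20/693 [(2 4 4; 0 0 0)], sign=-1
Σ_t [0,2]: t=0:+1/480 t=1:−1/48 t=2:+1/144 = -17/1440
(3j)²=289/13860 [(2 4 4; 0 1 -1)], sign=+1
⇒ 4πI² = 1445/5929
I = (-1)√(1445/5929/(4π)) = -0.13926381
No selection rule forces the value: the integral is nonzero (none).

-0.139264 (none)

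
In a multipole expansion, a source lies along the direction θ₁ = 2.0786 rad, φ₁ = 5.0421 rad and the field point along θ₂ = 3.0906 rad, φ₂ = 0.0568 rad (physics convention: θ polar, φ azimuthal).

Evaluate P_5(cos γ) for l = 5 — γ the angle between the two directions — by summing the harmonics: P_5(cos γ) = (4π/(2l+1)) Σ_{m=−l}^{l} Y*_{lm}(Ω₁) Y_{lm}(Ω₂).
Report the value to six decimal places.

0.095098

Term-by-term m-sum for l=5 (normalisation 4π/11 = 1.142397):
  m=-5: (+0.235735+0.018367i) × (+0.000000-0.000000i) = +0.000000-0.000000i  (running Σ = +0.000000-0.000000i)
  m=-4: (-0.103729-0.402953i) × (-0.000010+0.000002i) = +0.000002+0.000004i  (running Σ = +0.000002+0.000004i)
  m=-3: (-0.217549+0.143049i) × (+0.000360-0.000062i) = -0.000069+0.000065i  (running Σ = -0.000068+0.000069i)
  m=-2: (-0.144549-0.112051i) × (-0.008704+0.000993i) = +0.001369+0.000832i  (running Σ = +0.001302+0.000900i)
  m=-1: (-0.102955+0.300860i) × (+0.129206-0.007347i) = -0.011092+0.039629i  (running Σ = -0.009790+0.040530i)
  m=0: (-0.112077-0.000000i) × (-0.917443+0.000000i) = +0.102824+0.000000i  (running Σ = +0.093034+0.040530i)
  m=1: (+0.102955+0.300860i) × (-0.129206-0.007347i) = -0.011092-0.039629i  (running Σ = +0.081942+0.000900i)
  m=2: (-0.144549+0.112051i) × (-0.008704-0.000993i) = +0.001369-0.000832i  (running Σ = +0.083312+0.000069i)
  m=3: (+0.217549+0.143049i) × (-0.000360-0.000062i) = -0.000069-0.000065i  (running Σ = +0.083242+0.000004i)
  m=4: (-0.103729+0.402953i) × (-0.000010-0.000002i) = +0.000002-0.000004i  (running Σ = +0.083244-0.000000i)
  m=5: (-0.235735+0.018367i) × (-0.000000-0.000000i) = +0.000000+0.000000i  (running Σ = +0.083244-0.000000i)
Accumulated sum +0.083244-0.000000i; after 4π/(2l+1) scaling, +0.095098-0.000000i ⇒ P_5 = 0.095098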